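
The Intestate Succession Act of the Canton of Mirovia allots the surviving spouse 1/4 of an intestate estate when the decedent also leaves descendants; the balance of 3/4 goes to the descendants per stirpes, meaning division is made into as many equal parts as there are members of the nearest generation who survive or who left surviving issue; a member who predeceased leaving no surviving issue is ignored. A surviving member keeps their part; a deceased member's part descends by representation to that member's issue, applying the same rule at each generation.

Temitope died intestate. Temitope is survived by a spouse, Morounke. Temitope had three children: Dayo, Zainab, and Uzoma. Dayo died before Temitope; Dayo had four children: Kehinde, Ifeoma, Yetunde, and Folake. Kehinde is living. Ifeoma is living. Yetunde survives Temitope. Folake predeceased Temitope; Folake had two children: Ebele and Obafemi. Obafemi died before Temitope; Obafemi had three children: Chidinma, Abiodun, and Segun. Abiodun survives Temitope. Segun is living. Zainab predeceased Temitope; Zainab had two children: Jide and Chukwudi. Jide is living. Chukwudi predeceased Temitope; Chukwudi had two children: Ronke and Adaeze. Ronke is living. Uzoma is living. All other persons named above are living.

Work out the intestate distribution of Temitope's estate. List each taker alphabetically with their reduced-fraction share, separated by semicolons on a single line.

Morounke, as surviving spouse, takes 1/4.
The remaining 3/4 passes to Temitope's descendants per stirpes.
The 3/4 is divided into 3 equal shares of 1/4 among Dayo, Zainab, Uzoma.
Dayo predeceased; the 1/4 allotted to Dayo's branch passes to Dayo's issue by representation.
The 1/4 is divided into 4 equal shares of 1/16 among Kehinde, Ifeoma, Yetunde, Folake.
Kehinde is living and takes 1/16.
Ifeoma is living and takes 1/16.
Yetunde is living and takes 1/16.
Folake predeceased; the 1/16 allotted to Folake's branch passes to Folake's issue by representation.
The 1/16 is divided into 2 equal shares of 1/32 among Ebele, Obafemi.
Ebele is living and takes 1/32.
Obafemi predeceased; the 1/32 allotted to Obafemi's branch passes to Obafemi's issue by representation.
The 1/32 is divided into 3 equal shares of 1/96 among Chidinma, Abiodun, Segun.
Chidinma is living and takes 1/96.
Abiodun is living and takes 1/96.
Segun is living and takes 1/96.
Zainab predeceased; the 1/4 allotted to Zainab's branch passes to Zainab's issue by representation.
The 1/4 is divided into 2 equal shares of 1/8 among Jide, Chukwudi.
Jide is living and takes 1/8.
Chukwudi predeceased; the 1/8 allotted to Chukwudi's branch passes to Chukwudi's issue by representation.
The 1/8 is divided into 2 equal shares of 1/16 among Ronke, Adaeze.
Ronke is living and takes 1/16.
Adaeze is living and takes 1/16.
Uzoma is living and takes 1/4.

Abiodun 1/96; Adaeze 1/16; Chidinma 1/96; Ebele 1/32; Ifeoma 1/16; Jide 1/8; Kehinde 1/16; Morounke 1/4; Ronke 1/16; Segun 1/96; Uzoma 1/4; Yetunde 1/16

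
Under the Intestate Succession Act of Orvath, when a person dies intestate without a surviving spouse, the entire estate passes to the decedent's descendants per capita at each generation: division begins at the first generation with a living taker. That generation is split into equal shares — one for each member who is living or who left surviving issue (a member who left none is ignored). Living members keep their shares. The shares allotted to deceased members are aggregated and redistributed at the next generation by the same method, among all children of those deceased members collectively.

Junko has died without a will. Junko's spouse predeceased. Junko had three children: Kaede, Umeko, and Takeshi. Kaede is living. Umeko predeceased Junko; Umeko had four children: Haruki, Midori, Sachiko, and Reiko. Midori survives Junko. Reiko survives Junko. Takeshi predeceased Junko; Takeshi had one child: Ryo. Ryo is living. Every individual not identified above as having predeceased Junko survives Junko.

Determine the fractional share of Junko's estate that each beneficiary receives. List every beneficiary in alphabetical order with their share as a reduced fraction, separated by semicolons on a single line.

There is no surviving spouse, so the entire estate passes to Junko's descendants per capita at each generation.
At generation 1 (Kaede, Umeko, Takeshi) there are 3 shares of (1)/3 = 1/3 each.
Living: Kaede — each takes 1/3.
Deceased: Umeko and Takeshi. Their combined 2/3 is pooled and carried to generation 2.
At generation 2 (Haruki, Midori, Sachiko, Reiko, Ryo) there are 5 shares of (2/3)/5 = 2/15 each.
Living: Haruki, Midori, Sachiko, Reiko, and Ryo — each takes 2/15.

Haruki 2/15; Kaede 1/3; Midori 2/15; Reiko 2/15; Ryo 2/15; Sachiko 2/15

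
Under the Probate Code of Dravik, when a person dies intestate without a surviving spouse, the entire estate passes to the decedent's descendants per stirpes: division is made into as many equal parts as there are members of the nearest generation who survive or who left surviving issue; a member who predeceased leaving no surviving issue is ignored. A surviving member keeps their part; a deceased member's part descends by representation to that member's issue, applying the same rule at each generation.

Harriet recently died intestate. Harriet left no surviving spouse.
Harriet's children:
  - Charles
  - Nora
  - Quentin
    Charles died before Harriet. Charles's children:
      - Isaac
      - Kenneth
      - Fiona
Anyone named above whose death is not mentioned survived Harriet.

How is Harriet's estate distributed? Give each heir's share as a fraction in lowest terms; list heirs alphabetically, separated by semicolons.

There is no surviving spouse, so the entire estate passes to Harriet's descendants per stirpes.
The estate is divided into 3 equal shares of 1/3 among Charles, Nora, Quentin.
Charles predeceased; the 1/3 allotted to Charles's branch passes to Charles's issue by representation.
The 1/3 is divided into 3 equal shares of 1/9 among Isaac, Kenneth, Fiona.
Isaac is living and takes 1/9.
Kenneth is living and takes 1/9.
Fiona is living and takes 1/9.
Nora is living and takes 1/3.
Quentin is living and takes 1/3.

Fiona 1/9; Isaac 1/9; Kenneth 1/9; Nora 1/3; Quentin 1/3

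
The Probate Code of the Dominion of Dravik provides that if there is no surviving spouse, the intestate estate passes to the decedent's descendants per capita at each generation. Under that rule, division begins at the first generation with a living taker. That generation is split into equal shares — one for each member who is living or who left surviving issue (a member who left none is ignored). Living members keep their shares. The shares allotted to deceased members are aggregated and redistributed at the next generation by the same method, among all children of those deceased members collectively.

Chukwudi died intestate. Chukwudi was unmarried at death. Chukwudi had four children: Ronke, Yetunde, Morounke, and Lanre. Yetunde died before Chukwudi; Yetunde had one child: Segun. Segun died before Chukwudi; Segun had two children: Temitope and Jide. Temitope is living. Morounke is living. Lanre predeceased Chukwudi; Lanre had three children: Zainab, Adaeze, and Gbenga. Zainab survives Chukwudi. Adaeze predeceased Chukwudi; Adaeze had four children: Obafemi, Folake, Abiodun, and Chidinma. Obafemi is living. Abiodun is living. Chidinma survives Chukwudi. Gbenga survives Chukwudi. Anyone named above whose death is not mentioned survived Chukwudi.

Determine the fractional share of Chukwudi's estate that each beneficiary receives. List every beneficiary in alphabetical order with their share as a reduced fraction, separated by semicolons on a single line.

Abiodun 1/24; Chidinma 1/24; Folake 1/24; Gbenga 1/8; Jide 1/24; Morounke 1/4; Obafemi 1/24; Ronke 1/4; Temitope 1/24; Zainab 1/8

There is no surviving spouse, so the entire estate passes to Chukwudi's descendants per capita at each generation.
At generation 1 (Ronke, Yetunde, Morounke, Lanre) there are 4 shares of (1)/4 = 1/4 each.
Living: Ronke and Morounke — each takes 1/4.
Deceased: Yetunde and Lanre. Their combined 1/2 is pooled and carried to generation 2.
At generation 2 (Segun, Zainab, Adaeze, Gbenga) there are 4 shares of (1/2)/4 = 1/8 each.
Living: Zainab and Gbenga — each takes 1/8.
Deceased: Segun and Adaeze. Their combined 1/4 is pooled and carried to generation 3.
At generation 3 (Temitope, Jide, Obafemi, Folake, Abiodun, Chidinma) there are 6 shares of (1/4)/6 = 1/24 each.
Living: Temitope, Jide, Obafemi, Folake, Abiodun, and Chidinma — each takes 1/24.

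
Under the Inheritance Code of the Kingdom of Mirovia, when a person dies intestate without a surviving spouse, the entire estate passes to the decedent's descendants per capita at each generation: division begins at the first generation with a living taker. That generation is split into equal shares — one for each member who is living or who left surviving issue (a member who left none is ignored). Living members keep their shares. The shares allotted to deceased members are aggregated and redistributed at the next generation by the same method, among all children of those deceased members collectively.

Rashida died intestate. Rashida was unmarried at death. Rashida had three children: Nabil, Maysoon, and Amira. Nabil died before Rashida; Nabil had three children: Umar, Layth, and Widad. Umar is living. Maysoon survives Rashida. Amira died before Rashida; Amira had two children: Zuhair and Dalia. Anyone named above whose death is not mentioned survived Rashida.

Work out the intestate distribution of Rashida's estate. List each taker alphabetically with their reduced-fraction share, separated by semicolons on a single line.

There is no surviving spouse, so the entire estate passes to Rashida's descendants per capita at each generation.
At generation 1 (Nabil, Maysoon, Amira) there are 3 shares of (1)/3 = 1/3 each.
Living: Maysoon — each takes 1/3.
Deceased: Nabil and Amira. Their combined 2/3 is pooled and carried to generation 2.
At generation 2 (Umar, Layth, Widad, Zuhair, Dalia) there are 5 shares of (2/3)/5 = 2/15 each.
Living: Umar, Layth, Widad, Zuhair, and Dalia — each takes 2/15.

Dalia 2/15; Layth 2/15; Maysoon 1/3; Umar 2/15; Widad 2/15; Zuhair 2/15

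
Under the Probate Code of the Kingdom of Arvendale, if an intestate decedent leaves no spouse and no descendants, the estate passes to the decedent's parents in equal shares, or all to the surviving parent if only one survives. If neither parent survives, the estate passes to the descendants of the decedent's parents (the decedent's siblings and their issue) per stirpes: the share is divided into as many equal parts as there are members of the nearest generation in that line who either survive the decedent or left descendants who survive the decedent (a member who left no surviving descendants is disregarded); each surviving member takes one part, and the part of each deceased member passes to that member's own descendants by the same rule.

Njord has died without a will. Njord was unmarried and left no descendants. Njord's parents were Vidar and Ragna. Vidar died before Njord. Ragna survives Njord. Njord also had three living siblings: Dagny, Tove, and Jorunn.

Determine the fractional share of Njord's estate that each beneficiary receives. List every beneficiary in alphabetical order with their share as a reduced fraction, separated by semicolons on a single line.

Only one parent, Ragna, survives, so Ragna takes the entire estate. The siblings take nothing because a surviving parent has priority.

Ragna 1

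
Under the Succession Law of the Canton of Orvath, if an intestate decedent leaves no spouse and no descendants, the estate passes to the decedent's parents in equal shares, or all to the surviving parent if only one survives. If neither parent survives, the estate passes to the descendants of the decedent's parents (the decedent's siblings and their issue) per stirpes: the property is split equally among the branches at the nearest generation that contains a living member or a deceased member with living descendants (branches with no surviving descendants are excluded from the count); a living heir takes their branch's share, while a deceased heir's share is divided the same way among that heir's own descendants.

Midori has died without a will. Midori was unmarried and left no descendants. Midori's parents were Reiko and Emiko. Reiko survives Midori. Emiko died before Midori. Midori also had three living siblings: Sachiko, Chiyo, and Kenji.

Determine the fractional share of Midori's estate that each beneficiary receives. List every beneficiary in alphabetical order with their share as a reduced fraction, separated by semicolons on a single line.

Reiko 1

Only one parent, Reiko, survives, so Reiko takes the entire estate. The siblings take nothing because a surviving parent has priority.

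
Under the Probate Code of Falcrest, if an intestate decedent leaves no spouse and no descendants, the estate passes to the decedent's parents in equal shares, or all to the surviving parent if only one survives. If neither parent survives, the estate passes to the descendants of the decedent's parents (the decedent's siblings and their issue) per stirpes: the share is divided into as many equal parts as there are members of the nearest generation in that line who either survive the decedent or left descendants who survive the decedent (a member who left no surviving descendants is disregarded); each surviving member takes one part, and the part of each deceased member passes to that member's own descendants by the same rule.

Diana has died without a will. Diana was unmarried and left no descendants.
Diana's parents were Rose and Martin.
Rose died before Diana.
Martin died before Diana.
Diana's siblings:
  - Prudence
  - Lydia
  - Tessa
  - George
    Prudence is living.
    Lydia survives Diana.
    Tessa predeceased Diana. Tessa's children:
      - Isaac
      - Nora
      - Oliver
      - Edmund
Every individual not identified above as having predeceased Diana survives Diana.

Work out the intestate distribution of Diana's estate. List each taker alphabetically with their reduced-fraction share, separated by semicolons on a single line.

Edmund 1/16; George 1/4; Isaac 1/16; Lydia 1/4; Nora 1/16; Oliver 1/16; Prudence 1/4

Neither parent survives and there are no descendants, so the estate passes to Diana's siblings and their issue per stirpes.
The estate is divided into 4 equal shares of 1/4 among Prudence, Lydia, Tessa, George.
Prudence is living and takes 1/4.
Lydia is living and takes 1/4.
Tessa predeceased; the 1/4 allotted to Tessa's branch passes to Tessa's issue by representation.
The 1/4 is divided into 4 equal shares of 1/16 among Isaac, Nora, Oliver, Edmund.
Isaac is living and takes 1/16.
Nora is living and takes 1/16.
Oliver is living and takes 1/16.
Edmund is living and takes 1/16.
George is living and takes 1/4.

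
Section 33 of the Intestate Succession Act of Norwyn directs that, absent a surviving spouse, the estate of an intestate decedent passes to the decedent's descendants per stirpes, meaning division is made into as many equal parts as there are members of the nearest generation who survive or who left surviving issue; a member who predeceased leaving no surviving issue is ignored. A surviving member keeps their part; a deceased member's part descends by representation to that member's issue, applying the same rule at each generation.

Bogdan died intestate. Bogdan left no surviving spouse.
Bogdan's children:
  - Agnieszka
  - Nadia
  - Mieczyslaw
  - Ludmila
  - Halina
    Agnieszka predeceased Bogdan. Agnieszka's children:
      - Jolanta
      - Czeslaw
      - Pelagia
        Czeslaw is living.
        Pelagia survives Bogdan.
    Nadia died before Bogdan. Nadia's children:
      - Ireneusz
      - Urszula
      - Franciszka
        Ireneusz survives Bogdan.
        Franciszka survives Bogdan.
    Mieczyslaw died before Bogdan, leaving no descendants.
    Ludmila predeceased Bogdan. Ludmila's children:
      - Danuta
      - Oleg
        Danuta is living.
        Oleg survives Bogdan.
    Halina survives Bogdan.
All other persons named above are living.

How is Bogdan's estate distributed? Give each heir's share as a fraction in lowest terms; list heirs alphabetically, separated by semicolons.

Czeslaw 1/12; Danuta 1/8; Franciszka 1/12; Halina 1/4; Ireneusz 1/12; Jolanta 1/12; Oleg 1/8; Pelagia 1/12; Urszula 1/12

There is no surviving spouse, so the entire estate passes to Bogdan's descendants per stirpes.
Mieczyslaw left no surviving issue, so that branch lapses and is disregarded.
The estate is divided into 4 equal shares of 1/4 among Agnieszka, Nadia, Ludmila, Halina.
Agnieszka predeceased; the 1/4 allotted to Agnieszka's branch passes to Agnieszka's issue by representation.
The 1/4 is divided into 3 equal shares of 1/12 among Jolanta, Czeslaw, Pelagia.
Jolanta is living and takes 1/12.
Czeslaw is living and takes 1/12.
Pelagia is living and takes 1/12.
Nadia predeceased; the 1/4 allotted to Nadia's branch passes to Nadia's issue by representation.
The 1/4 is divided into 3 equal shares of 1/12 among Ireneusz, Urszula, Franciszka.
Ireneusz is living and takes 1/12.
Urszula is living and takes 1/12.
Franciszka is living and takes 1/12.
Ludmila predeceased; the 1/4 allotted to Ludmila's branch passes to Ludmila's issue by representation.
The 1/4 is divided into 2 equal shares of 1/8 among Danuta, Oleg.
Danuta is living and takes 1/8.
Oleg is living and takes 1/8.
Halina is living and takes 1/4.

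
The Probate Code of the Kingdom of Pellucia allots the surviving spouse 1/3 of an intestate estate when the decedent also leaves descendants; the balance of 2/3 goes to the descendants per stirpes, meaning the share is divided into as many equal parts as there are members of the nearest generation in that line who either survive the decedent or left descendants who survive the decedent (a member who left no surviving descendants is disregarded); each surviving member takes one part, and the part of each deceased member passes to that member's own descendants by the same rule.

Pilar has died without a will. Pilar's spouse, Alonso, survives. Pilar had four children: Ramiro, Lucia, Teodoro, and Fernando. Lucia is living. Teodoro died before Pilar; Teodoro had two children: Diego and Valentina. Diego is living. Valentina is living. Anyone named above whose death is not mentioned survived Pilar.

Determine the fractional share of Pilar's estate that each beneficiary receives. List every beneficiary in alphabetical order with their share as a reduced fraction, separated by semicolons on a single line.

Alonso 1/3; Diego 1/12; Fernando 1/6; Lucia 1/6; Ramiro 1/6; Valentina 1/12

Alonso, as surviving spouse, takes 1/3.
The remaining 2/3 passes to Pilar's descendants per stirpes.
The 2/3 is divided into 4 equal shares of 1/6 among Ramiro, Lucia, Teodoro, Fernando.
Ramiro is living and takes 1/6.
Lucia is living and takes 1/6.
Teodoro predeceased; the 1/6 allotted to Teodoro's branch passes to Teodoro's issue by representation.
The 1/6 is divided into 2 equal shares of 1/12 among Diego, Valentina.
Diego is living and takes 1/12.
Valentina is living and takes 1/12.
Fernando is living and takes 1/6.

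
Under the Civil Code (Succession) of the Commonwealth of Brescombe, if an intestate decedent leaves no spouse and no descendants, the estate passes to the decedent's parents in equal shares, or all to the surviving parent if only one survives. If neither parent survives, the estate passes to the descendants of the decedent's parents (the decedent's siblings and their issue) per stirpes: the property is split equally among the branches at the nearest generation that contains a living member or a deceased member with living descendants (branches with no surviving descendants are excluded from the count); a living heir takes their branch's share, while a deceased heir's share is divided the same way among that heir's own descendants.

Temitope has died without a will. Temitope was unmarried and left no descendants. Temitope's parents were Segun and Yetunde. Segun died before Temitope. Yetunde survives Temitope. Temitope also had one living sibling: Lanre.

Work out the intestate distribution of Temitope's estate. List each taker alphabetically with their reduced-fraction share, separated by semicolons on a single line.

Only one parent, Yetunde, survives, so Yetunde takes the entire estate. The siblings take nothing because a surviving parent has priority.

Yetunde 1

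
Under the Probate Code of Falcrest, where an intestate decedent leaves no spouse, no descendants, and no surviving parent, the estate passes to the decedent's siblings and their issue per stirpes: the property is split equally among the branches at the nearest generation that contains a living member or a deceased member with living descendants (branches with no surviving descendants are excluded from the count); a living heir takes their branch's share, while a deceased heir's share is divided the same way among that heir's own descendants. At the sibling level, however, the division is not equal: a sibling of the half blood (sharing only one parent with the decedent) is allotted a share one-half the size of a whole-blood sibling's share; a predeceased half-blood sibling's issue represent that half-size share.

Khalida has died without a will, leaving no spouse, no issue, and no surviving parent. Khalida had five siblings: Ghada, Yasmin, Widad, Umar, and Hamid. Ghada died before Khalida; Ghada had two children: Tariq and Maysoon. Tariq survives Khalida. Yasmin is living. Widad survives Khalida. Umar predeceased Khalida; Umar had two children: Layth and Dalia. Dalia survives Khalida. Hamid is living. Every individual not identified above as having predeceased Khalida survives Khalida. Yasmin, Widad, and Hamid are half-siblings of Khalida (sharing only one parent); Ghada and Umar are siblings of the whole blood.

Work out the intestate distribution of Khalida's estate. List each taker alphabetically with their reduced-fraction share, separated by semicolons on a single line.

Dalia 1/7; Hamid 1/7; Layth 1/7; Maysoon 1/7; Tariq 1/7; Widad 1/7; Yasmin 1/7

No spouse, descendants, or parent survives, so the estate passes to Khalida's siblings per stirpes.
Half-blood siblings count for one-half the weight of whole-blood siblings at the initial division.
Dividing 1 in proportion to weights (total weight 7/2): Ghada (weight 1) → 2/7; Yasmin (weight 1/2) → 1/7; Widad (weight 1/2) → 1/7; Umar (weight 1) → 2/7; Hamid (weight 1/2) → 1/7.
Ghada predeceased; the 2/7 allotted to Ghada's branch passes to Ghada's issue by representation.
The 2/7 is divided into 2 equal shares of 1/7 among Tariq, Maysoon.
Tariq is living and takes 1/7.
Maysoon is living and takes 1/7.
Yasmin is living and takes 1/7.
Widad is living and takes 1/7.
Umar predeceased; the 2/7 allotted to Umar's branch passes to Umar's issue by representation.
The 2/7 is divided into 2 equal shares of 1/7 among Layth, Dalia.
Layth is living and takes 1/7.
Dalia is living and takes 1/7.
Hamid is living and takes 1/7.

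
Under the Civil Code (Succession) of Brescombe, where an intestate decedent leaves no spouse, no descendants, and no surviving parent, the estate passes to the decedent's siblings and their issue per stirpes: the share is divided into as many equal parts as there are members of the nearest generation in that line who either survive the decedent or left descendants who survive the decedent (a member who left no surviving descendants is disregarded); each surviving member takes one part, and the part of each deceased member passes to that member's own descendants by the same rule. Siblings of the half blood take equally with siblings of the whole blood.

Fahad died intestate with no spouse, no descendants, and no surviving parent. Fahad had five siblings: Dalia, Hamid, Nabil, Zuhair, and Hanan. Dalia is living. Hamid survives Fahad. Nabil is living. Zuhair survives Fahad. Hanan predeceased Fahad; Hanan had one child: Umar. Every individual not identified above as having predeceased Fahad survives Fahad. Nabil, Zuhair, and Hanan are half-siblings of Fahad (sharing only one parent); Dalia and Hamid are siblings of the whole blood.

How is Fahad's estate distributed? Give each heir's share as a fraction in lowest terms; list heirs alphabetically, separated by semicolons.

Dalia 1/5; Hamid 1/5; Nabil 1/5; Umar 1/5; Zuhair 1/5

No spouse, descendants, or parent survives, so the estate passes to Fahad's siblings per stirpes.
Half-blood and whole-blood siblings take equally under the stated rule.
The estate is divided into 5 equal shares of 1/5 among Dalia, Hamid, Nabil, Zuhair, Hanan.
Dalia is living and takes 1/5.
Hamid is living and takes 1/5.
Nabil is living and takes 1/5.
Zuhair is living and takes 1/5.
Hanan predeceased; the 1/5 allotted to Hanan's branch passes to Hanan's issue by representation.
Umar is the sole taker at this level and receives the full 1/5.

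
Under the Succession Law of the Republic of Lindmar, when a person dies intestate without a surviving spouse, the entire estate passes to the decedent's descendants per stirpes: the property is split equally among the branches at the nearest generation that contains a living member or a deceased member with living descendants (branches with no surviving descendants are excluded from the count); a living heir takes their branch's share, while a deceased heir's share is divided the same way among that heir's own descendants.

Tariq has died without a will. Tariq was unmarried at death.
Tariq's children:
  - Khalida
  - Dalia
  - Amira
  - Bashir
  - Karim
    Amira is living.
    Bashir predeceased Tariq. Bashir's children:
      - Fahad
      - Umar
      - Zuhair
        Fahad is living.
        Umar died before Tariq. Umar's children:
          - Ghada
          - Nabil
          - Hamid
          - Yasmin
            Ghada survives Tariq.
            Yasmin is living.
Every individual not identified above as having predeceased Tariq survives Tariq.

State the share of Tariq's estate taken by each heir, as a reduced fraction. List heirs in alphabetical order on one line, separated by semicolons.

There is no surviving spouse, so the entire estate passes to Tariq's descendants per stirpes.
The estate is divided into 5 equal shares of 1/5 among Khalida, Dalia, Amira, Bashir, Karim.
Khalida is living and takes 1/5.
Dalia is living and takes 1/5.
Amira is living and takes 1/5.
Bashir predeceased; the 1/5 allotted to Bashir's branch passes to Bashir's issue by representation.
The 1/5 is divided into 3 equal shares of 1/15 among Fahad, Umar, Zuhair.
Fahad is living and takes 1/15.
Umar predeceased; the 1/15 allotted to Umar's branch passes to Umar's issue by representation.
The 1/15 is divided into 4 equal shares of 1/60 among Ghada, Nabil, Hamid, Yasmin.
Ghada is living and takes 1/60.
Nabil is living and takes 1/60.
Hamid is living and takes 1/60.
Yasmin is living and takes 1/60.
Zuhair is living and takes 1/15.
Karim is living and takes 1/5.

Amira 1/5; Dalia 1/5; Fahad 1/15; Ghada 1/60; Hamid 1/60; Karim 1/5; Khalida 1/5; Nabil 1/60; Yasmin 1/60; Zuhair 1/15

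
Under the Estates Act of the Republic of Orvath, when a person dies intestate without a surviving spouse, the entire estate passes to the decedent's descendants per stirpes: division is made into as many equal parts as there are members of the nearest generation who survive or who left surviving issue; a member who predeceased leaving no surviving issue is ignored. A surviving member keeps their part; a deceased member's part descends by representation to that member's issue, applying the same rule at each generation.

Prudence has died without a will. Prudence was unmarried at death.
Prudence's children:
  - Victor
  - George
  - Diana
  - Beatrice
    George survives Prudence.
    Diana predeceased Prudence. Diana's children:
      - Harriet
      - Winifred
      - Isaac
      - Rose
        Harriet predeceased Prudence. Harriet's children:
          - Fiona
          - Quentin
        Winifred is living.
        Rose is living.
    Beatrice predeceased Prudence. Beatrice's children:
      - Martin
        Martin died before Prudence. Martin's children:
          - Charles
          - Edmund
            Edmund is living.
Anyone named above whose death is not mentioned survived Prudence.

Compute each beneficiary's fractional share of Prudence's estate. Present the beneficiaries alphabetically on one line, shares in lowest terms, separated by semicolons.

Charles 1/8; Edmund 1/8; Fiona 1/32; George 1/4; Isaac 1/16; Quentin 1/32; Rose 1/16; Victor 1/4; Winifred 1/16

There is no surviving spouse, so the entire estate passes to Prudence's descendants per stirpes.
The estate is divided into 4 equal shares of 1/4 among Victor, George, Diana, Beatrice.
Victor is living and takes 1/4.
George is living and takes 1/4.
Diana predeceased; the 1/4 allotted to Diana's branch passes to Diana's issue by representation.
The 1/4 is divided into 4 equal shares of 1/16 among Harriet, Winifred, Isaac, Rose.
Harriet predeceased; the 1/16 allotted to Harriet's branch passes to Harriet's issue by representation.
The 1/16 is divided into 2 equal shares of 1/32 among Fiona, Quentin.
Fiona is living and takes 1/32.
Quentin is living and takes 1/32.
Winifred is living and takes 1/16.
Isaac is living and takes 1/16.
Rose is living and takes 1/16.
Beatrice predeceased; the 1/4 allotted to Beatrice's branch passes to Beatrice's issue by representation.
Martin's line is the sole branch at this level, so the full 1/4 passes to Martin's issue by representation.
The 1/4 is divided into 2 equal shares of 1/8 among Charles, Edmund.
Charles is living and takes 1/8.
Edmund is living and takes 1/8.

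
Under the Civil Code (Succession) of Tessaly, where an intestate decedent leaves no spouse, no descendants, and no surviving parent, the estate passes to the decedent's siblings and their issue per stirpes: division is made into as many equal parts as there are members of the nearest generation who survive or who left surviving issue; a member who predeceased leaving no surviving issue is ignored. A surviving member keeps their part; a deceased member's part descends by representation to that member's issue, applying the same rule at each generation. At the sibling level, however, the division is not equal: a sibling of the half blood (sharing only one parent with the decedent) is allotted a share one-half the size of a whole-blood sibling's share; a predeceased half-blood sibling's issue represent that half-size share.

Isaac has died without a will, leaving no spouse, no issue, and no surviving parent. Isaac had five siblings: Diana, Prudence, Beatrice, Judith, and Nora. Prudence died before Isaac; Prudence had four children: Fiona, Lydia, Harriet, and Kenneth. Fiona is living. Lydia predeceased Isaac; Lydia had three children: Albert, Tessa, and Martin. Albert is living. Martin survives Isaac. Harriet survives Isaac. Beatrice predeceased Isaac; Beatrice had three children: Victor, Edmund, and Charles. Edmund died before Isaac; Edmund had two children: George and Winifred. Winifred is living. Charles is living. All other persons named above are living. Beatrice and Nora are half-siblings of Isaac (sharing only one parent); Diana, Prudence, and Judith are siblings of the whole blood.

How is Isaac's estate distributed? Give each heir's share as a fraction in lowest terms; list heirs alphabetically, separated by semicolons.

Albert 1/48; Charles 1/24; Diana 1/4; Fiona 1/16; George 1/48; Harriet 1/16; Judith 1/4; Kenneth 1/16; Martin 1/48; Nora 1/8; Tessa 1/48; Victor 1/24; Winifred 1/48

No spouse, descendants, or parent survives, so the estate passes to Isaac's siblings per stirpes.
Half-blood siblings count for one-half the weight of whole-blood siblings at the initial division.
Dividing 1 in proportion to weights (total weight 4): Diana (weight 1) → 1/4; Prudence (weight 1) → 1/4; Beatrice (weight 1/2) → 1/8; Judith (weight 1) → 1/4; Nora (weight 1/2) → 1/8.
Diana is living and takes 1/4.
Prudence predeceased; the 1/4 allotted to Prudence's branch passes to Prudence's issue by representation.
The 1/4 is divided into 4 equal shares of 1/16 among Fiona, Lydia, Harriet, Kenneth.
Fiona is living and takes 1/16.
Lydia predeceased; the 1/16 allotted to Lydia's branch passes to Lydia's issue by representation.
The 1/16 is divided into 3 equal shares of 1/48 among Albert, Tessa, Martin.
Albert is living and takes 1/48.
Tessa is living and takes 1/48.
Martin is living and takes 1/48.
Harriet is living and takes 1/16.
Kenneth is living and takes 1/16.
Beatrice predeceased; the 1/8 allotted to Beatrice's branch passes to Beatrice's issue by representation.
The 1/8 is divided into 3 equal shares of 1/24 among Victor, Edmund, Charles.
Victor is living and takes 1/24.
Edmund predeceased; the 1/24 allotted to Edmund's branch passes to Edmund's issue by representation.
The 1/24 is divided into 2 equal shares of 1/48 among George, Winifred.
George is living and takes 1/48.
Winifred is living and takes 1/48.
Charles is living and takes 1/24.
Judith is living and takes 1/4.
Nora is living and takes 1/8.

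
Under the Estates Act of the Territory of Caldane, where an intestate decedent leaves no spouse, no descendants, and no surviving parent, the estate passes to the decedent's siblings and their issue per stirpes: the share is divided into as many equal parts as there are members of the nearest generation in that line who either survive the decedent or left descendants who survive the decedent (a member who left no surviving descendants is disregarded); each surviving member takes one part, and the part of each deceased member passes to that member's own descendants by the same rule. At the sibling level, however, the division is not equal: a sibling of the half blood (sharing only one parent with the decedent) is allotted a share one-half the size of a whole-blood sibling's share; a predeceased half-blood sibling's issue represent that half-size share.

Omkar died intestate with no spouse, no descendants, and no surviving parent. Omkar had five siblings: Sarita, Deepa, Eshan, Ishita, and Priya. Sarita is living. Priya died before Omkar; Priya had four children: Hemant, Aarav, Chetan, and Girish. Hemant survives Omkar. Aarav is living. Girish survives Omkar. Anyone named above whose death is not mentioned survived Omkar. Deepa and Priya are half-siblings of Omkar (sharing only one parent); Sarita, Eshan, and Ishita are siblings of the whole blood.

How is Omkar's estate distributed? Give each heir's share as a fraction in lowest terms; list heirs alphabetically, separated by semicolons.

Aarav 1/32; Chetan 1/32; Deepa 1/8; Eshan 1/4; Girish 1/32; Hemant 1/32; Ishita 1/4; Sarita 1/4

No spouse, descendants, or parent survives, so the estate passes to Omkar's siblings per stirpes.
Half-blood siblings count for one-half the weight of whole-blood siblings at the initial division.
Dividing 1 in proportion to weights (total weight 4): Sarita (weight 1) → 1/4; Deepa (weight 1/2) → 1/8; Eshan (weight 1) → 1/4; Ishita (weight 1) → 1/4; Priya (weight 1/2) → 1/8.
Sarita is living and takes 1/4.
Deepa is living and takes 1/8.
Eshan is living and takes 1/4.
Ishita is living and takes 1/4.
Priya predeceased; the 1/8 allotted to Priya's branch passes to Priya's issue by representation.
The 1/8 is divided into 4 equal shares of 1/32 among Hemant, Aarav, Chetan, Girish.
Hemant is living and takes 1/32.
Aarav is living and takes 1/32.
Chetan is living and takes 1/32.
Girish is living and takes 1/32.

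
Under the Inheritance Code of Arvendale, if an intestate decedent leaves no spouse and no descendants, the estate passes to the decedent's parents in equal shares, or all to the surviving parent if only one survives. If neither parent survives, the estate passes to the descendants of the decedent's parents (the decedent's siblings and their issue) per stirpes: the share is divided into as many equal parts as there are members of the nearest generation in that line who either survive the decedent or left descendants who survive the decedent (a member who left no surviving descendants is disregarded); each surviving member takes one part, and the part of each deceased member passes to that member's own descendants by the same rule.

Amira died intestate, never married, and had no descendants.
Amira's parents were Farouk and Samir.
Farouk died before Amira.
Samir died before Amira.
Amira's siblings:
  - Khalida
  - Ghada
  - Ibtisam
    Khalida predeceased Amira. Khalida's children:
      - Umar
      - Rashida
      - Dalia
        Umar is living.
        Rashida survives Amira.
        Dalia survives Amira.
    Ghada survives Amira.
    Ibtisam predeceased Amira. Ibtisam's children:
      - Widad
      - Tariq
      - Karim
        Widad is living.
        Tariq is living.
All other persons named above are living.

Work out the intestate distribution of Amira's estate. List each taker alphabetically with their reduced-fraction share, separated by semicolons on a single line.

Dalia 1/9; Ghada 1/3; Karim 1/9; Rashida 1/9; Tariq 1/9; Umar 1/9; Widad 1/9

Neither parent survives and there are no descendants, so the estate passes to Amira's siblings and their issue per stirpes.
The estate is divided into 3 equal shares of 1/3 among Khalida, Ghada, Ibtisam.
Khalida predeceased; the 1/3 allotted to Khalida's branch passes to Khalida's issue by representation.
The 1/3 is divided into 3 equal shares of 1/9 among Umar, Rashida, Dalia.
Umar is living and takes 1/9.
Rashida is living and takes 1/9.
Dalia is living and takes 1/9.
Ghada is living and takes 1/3.
Ibtisam predeceased; the 1/3 allotted to Ibtisam's branch passes to Ibtisam's issue by representation.
The 1/3 is divided into 3 equal shares of 1/9 among Widad, Tariq, Karim.
Widad is living and takes 1/9.
Tariq is living and takes 1/9.
Karim is living and takes 1/9.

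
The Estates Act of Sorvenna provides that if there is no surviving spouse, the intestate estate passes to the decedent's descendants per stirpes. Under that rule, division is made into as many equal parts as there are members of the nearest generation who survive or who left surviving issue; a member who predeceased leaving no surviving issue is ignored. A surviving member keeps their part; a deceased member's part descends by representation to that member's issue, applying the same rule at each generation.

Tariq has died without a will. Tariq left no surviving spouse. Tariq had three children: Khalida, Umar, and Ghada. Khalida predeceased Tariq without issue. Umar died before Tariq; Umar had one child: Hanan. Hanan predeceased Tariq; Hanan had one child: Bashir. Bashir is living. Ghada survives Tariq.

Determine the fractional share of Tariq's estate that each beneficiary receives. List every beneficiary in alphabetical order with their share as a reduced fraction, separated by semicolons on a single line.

Bashir 1/2; Ghada 1/2

There is no surviving spouse, so the entire estate passes to Tariq's descendants per stirpes.
Khalida left no surviving issue, so that branch lapses and is disregarded.
The estate is divided into 2 equal shares of 1/2 among Umar, Ghada.
Umar predeceased; the 1/2 allotted to Umar's branch passes to Umar's issue by representation.
Hanan's line is the sole branch at this level, so the full 1/2 passes to Hanan's issue by representation.
Bashir is the sole taker at this level and receives the full 1/2.
Ghada is living and takes 1/2.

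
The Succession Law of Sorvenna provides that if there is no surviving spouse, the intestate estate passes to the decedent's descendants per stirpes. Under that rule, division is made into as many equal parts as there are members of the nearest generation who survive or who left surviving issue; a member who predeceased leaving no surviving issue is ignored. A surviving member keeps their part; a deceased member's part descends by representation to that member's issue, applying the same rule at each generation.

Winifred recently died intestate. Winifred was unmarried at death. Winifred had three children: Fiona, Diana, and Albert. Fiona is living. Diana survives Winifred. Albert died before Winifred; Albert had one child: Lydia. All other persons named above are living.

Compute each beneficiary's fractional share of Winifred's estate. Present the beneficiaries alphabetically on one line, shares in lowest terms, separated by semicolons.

There is no surviving spouse, so the entire estate passes to Winifred's descendants per stirpes.
The estate is divided into 3 equal shares of 1/3 among Fiona, Diana, Albert.
Fiona is living and takes 1/3.
Diana is living and takes 1/3.
Albert predeceased; the 1/3 allotted to Albert's branch passes to Albert's issue by representation.
Lydia is the sole taker at this level and receives the full 1/3.

Diana 1/3; Fiona 1/3; Lydia 1/3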